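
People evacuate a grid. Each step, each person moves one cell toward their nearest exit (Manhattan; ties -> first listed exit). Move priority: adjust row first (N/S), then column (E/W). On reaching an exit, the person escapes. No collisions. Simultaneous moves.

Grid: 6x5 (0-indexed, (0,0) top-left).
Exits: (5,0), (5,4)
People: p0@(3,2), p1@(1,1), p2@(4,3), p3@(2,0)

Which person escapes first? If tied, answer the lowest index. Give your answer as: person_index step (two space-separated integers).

Answer: 2 2

Derivation:
Step 1: p0:(3,2)->(4,2) | p1:(1,1)->(2,1) | p2:(4,3)->(5,3) | p3:(2,0)->(3,0)
Step 2: p0:(4,2)->(5,2) | p1:(2,1)->(3,1) | p2:(5,3)->(5,4)->EXIT | p3:(3,0)->(4,0)
Step 3: p0:(5,2)->(5,1) | p1:(3,1)->(4,1) | p2:escaped | p3:(4,0)->(5,0)->EXIT
Step 4: p0:(5,1)->(5,0)->EXIT | p1:(4,1)->(5,1) | p2:escaped | p3:escaped
Step 5: p0:escaped | p1:(5,1)->(5,0)->EXIT | p2:escaped | p3:escaped
Exit steps: [4, 5, 2, 3]
First to escape: p2 at step 2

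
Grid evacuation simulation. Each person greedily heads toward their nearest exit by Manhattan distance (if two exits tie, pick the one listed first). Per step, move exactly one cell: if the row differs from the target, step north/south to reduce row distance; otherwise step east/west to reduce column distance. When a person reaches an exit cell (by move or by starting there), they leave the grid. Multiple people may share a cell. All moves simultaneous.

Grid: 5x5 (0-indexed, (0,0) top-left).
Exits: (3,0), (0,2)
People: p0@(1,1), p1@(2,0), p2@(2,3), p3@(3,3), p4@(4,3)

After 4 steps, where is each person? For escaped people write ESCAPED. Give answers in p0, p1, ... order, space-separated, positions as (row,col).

Step 1: p0:(1,1)->(0,1) | p1:(2,0)->(3,0)->EXIT | p2:(2,3)->(1,3) | p3:(3,3)->(3,2) | p4:(4,3)->(3,3)
Step 2: p0:(0,1)->(0,2)->EXIT | p1:escaped | p2:(1,3)->(0,3) | p3:(3,2)->(3,1) | p4:(3,3)->(3,2)
Step 3: p0:escaped | p1:escaped | p2:(0,3)->(0,2)->EXIT | p3:(3,1)->(3,0)->EXIT | p4:(3,2)->(3,1)
Step 4: p0:escaped | p1:escaped | p2:escaped | p3:escaped | p4:(3,1)->(3,0)->EXIT

ESCAPED ESCAPED ESCAPED ESCAPED ESCAPED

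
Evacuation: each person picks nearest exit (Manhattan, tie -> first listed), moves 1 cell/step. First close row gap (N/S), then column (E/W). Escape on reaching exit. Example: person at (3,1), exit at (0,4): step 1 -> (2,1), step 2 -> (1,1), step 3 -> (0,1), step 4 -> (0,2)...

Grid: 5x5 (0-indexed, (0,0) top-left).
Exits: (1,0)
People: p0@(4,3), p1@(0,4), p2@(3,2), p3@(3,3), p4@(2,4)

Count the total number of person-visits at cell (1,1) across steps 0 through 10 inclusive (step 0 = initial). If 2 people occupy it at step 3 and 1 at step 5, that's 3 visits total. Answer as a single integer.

Step 0: p0@(4,3) p1@(0,4) p2@(3,2) p3@(3,3) p4@(2,4) -> at (1,1): 0 [-], cum=0
Step 1: p0@(3,3) p1@(1,4) p2@(2,2) p3@(2,3) p4@(1,4) -> at (1,1): 0 [-], cum=0
Step 2: p0@(2,3) p1@(1,3) p2@(1,2) p3@(1,3) p4@(1,3) -> at (1,1): 0 [-], cum=0
Step 3: p0@(1,3) p1@(1,2) p2@(1,1) p3@(1,2) p4@(1,2) -> at (1,1): 1 [p2], cum=1
Step 4: p0@(1,2) p1@(1,1) p2@ESC p3@(1,1) p4@(1,1) -> at (1,1): 3 [p1,p3,p4], cum=4
Step 5: p0@(1,1) p1@ESC p2@ESC p3@ESC p4@ESC -> at (1,1): 1 [p0], cum=5
Step 6: p0@ESC p1@ESC p2@ESC p3@ESC p4@ESC -> at (1,1): 0 [-], cum=5
Total visits = 5

Answer: 5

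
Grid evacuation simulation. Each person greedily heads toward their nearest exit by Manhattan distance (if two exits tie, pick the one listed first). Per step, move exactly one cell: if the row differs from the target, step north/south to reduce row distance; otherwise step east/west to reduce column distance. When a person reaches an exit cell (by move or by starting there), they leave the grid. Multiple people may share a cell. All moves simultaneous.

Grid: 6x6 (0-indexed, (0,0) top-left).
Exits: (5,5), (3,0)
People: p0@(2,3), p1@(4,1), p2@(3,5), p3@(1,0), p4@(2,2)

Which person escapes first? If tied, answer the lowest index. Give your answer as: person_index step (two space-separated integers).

Step 1: p0:(2,3)->(3,3) | p1:(4,1)->(3,1) | p2:(3,5)->(4,5) | p3:(1,0)->(2,0) | p4:(2,2)->(3,2)
Step 2: p0:(3,3)->(3,2) | p1:(3,1)->(3,0)->EXIT | p2:(4,5)->(5,5)->EXIT | p3:(2,0)->(3,0)->EXIT | p4:(3,2)->(3,1)
Step 3: p0:(3,2)->(3,1) | p1:escaped | p2:escaped | p3:escaped | p4:(3,1)->(3,0)->EXIT
Step 4: p0:(3,1)->(3,0)->EXIT | p1:escaped | p2:escaped | p3:escaped | p4:escaped
Exit steps: [4, 2, 2, 2, 3]
First to escape: p1 at step 2

Answer: 1 2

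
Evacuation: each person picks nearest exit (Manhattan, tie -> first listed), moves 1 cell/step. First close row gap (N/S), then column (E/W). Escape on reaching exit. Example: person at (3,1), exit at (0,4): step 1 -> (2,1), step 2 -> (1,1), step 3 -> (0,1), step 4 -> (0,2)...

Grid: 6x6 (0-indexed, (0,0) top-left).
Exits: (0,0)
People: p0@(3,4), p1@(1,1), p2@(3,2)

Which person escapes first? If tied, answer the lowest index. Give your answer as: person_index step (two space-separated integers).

Answer: 1 2

Derivation:
Step 1: p0:(3,4)->(2,4) | p1:(1,1)->(0,1) | p2:(3,2)->(2,2)
Step 2: p0:(2,4)->(1,4) | p1:(0,1)->(0,0)->EXIT | p2:(2,2)->(1,2)
Step 3: p0:(1,4)->(0,4) | p1:escaped | p2:(1,2)->(0,2)
Step 4: p0:(0,4)->(0,3) | p1:escaped | p2:(0,2)->(0,1)
Step 5: p0:(0,3)->(0,2) | p1:escaped | p2:(0,1)->(0,0)->EXIT
Step 6: p0:(0,2)->(0,1) | p1:escaped | p2:escaped
Step 7: p0:(0,1)->(0,0)->EXIT | p1:escaped | p2:escaped
Exit steps: [7, 2, 5]
First to escape: p1 at step 2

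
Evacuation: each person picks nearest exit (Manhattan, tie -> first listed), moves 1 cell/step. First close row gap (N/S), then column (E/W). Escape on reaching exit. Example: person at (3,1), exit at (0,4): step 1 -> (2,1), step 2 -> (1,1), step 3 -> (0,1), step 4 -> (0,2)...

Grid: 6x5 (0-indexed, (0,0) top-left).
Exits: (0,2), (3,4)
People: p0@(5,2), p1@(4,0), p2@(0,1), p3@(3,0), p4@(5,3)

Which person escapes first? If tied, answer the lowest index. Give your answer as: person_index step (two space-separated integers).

Answer: 2 1

Derivation:
Step 1: p0:(5,2)->(4,2) | p1:(4,0)->(3,0) | p2:(0,1)->(0,2)->EXIT | p3:(3,0)->(3,1) | p4:(5,3)->(4,3)
Step 2: p0:(4,2)->(3,2) | p1:(3,0)->(3,1) | p2:escaped | p3:(3,1)->(3,2) | p4:(4,3)->(3,3)
Step 3: p0:(3,2)->(3,3) | p1:(3,1)->(3,2) | p2:escaped | p3:(3,2)->(3,3) | p4:(3,3)->(3,4)->EXIT
Step 4: p0:(3,3)->(3,4)->EXIT | p1:(3,2)->(3,3) | p2:escaped | p3:(3,3)->(3,4)->EXIT | p4:escaped
Step 5: p0:escaped | p1:(3,3)->(3,4)->EXIT | p2:escaped | p3:escaped | p4:escaped
Exit steps: [4, 5, 1, 4, 3]
First to escape: p2 at step 1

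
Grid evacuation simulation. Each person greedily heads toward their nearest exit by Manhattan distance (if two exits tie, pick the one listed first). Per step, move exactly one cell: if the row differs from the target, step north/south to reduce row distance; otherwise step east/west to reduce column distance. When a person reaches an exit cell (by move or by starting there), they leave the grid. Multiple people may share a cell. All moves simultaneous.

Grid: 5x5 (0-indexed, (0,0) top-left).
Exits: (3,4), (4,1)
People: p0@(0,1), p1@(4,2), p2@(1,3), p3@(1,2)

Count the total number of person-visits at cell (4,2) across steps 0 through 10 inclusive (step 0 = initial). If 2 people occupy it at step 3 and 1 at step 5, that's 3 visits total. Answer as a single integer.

Answer: 1

Derivation:
Step 0: p0@(0,1) p1@(4,2) p2@(1,3) p3@(1,2) -> at (4,2): 1 [p1], cum=1
Step 1: p0@(1,1) p1@ESC p2@(2,3) p3@(2,2) -> at (4,2): 0 [-], cum=1
Step 2: p0@(2,1) p1@ESC p2@(3,3) p3@(3,2) -> at (4,2): 0 [-], cum=1
Step 3: p0@(3,1) p1@ESC p2@ESC p3@(3,3) -> at (4,2): 0 [-], cum=1
Step 4: p0@ESC p1@ESC p2@ESC p3@ESC -> at (4,2): 0 [-], cum=1
Total visits = 1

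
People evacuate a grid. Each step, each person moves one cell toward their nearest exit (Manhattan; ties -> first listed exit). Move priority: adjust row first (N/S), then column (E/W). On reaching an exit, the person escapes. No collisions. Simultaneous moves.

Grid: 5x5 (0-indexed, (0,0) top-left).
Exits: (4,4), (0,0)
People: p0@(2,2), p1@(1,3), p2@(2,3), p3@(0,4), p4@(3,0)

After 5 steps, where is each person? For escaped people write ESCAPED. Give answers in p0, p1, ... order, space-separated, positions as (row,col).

Step 1: p0:(2,2)->(3,2) | p1:(1,3)->(2,3) | p2:(2,3)->(3,3) | p3:(0,4)->(1,4) | p4:(3,0)->(2,0)
Step 2: p0:(3,2)->(4,2) | p1:(2,3)->(3,3) | p2:(3,3)->(4,3) | p3:(1,4)->(2,4) | p4:(2,0)->(1,0)
Step 3: p0:(4,2)->(4,3) | p1:(3,3)->(4,3) | p2:(4,3)->(4,4)->EXIT | p3:(2,4)->(3,4) | p4:(1,0)->(0,0)->EXIT
Step 4: p0:(4,3)->(4,4)->EXIT | p1:(4,3)->(4,4)->EXIT | p2:escaped | p3:(3,4)->(4,4)->EXIT | p4:escaped

ESCAPED ESCAPED ESCAPED ESCAPED ESCAPED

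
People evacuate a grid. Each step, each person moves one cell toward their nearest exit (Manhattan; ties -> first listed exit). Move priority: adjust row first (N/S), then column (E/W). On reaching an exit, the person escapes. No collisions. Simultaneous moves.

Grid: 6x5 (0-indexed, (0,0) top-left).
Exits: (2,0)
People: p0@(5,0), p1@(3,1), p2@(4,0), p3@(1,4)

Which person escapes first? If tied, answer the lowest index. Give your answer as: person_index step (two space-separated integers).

Answer: 1 2

Derivation:
Step 1: p0:(5,0)->(4,0) | p1:(3,1)->(2,1) | p2:(4,0)->(3,0) | p3:(1,4)->(2,4)
Step 2: p0:(4,0)->(3,0) | p1:(2,1)->(2,0)->EXIT | p2:(3,0)->(2,0)->EXIT | p3:(2,4)->(2,3)
Step 3: p0:(3,0)->(2,0)->EXIT | p1:escaped | p2:escaped | p3:(2,3)->(2,2)
Step 4: p0:escaped | p1:escaped | p2:escaped | p3:(2,2)->(2,1)
Step 5: p0:escaped | p1:escaped | p2:escaped | p3:(2,1)->(2,0)->EXIT
Exit steps: [3, 2, 2, 5]
First to escape: p1 at step 2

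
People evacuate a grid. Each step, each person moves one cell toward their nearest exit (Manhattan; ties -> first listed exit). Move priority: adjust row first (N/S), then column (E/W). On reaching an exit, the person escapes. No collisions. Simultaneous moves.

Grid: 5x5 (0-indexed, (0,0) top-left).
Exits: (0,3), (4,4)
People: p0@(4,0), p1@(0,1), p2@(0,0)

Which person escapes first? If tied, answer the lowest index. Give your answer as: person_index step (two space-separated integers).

Answer: 1 2

Derivation:
Step 1: p0:(4,0)->(4,1) | p1:(0,1)->(0,2) | p2:(0,0)->(0,1)
Step 2: p0:(4,1)->(4,2) | p1:(0,2)->(0,3)->EXIT | p2:(0,1)->(0,2)
Step 3: p0:(4,2)->(4,3) | p1:escaped | p2:(0,2)->(0,3)->EXIT
Step 4: p0:(4,3)->(4,4)->EXIT | p1:escaped | p2:escaped
Exit steps: [4, 2, 3]
First to escape: p1 at step 2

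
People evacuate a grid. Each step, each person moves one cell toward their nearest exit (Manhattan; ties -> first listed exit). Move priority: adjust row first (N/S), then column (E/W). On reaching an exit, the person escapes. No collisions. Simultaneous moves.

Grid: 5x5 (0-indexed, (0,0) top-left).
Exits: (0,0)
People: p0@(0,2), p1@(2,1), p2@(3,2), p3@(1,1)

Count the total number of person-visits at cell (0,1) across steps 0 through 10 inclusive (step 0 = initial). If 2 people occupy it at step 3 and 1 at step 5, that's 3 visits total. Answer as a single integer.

Step 0: p0@(0,2) p1@(2,1) p2@(3,2) p3@(1,1) -> at (0,1): 0 [-], cum=0
Step 1: p0@(0,1) p1@(1,1) p2@(2,2) p3@(0,1) -> at (0,1): 2 [p0,p3], cum=2
Step 2: p0@ESC p1@(0,1) p2@(1,2) p3@ESC -> at (0,1): 1 [p1], cum=3
Step 3: p0@ESC p1@ESC p2@(0,2) p3@ESC -> at (0,1): 0 [-], cum=3
Step 4: p0@ESC p1@ESC p2@(0,1) p3@ESC -> at (0,1): 1 [p2], cum=4
Step 5: p0@ESC p1@ESC p2@ESC p3@ESC -> at (0,1): 0 [-], cum=4
Total visits = 4

Answer: 4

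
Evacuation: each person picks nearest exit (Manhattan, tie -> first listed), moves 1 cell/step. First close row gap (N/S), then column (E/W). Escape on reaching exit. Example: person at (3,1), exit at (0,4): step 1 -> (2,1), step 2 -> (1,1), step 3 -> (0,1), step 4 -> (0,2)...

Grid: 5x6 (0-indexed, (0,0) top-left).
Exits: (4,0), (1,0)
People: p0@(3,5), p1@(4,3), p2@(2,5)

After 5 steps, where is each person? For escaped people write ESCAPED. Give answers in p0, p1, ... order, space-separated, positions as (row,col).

Step 1: p0:(3,5)->(4,5) | p1:(4,3)->(4,2) | p2:(2,5)->(1,5)
Step 2: p0:(4,5)->(4,4) | p1:(4,2)->(4,1) | p2:(1,5)->(1,4)
Step 3: p0:(4,4)->(4,3) | p1:(4,1)->(4,0)->EXIT | p2:(1,4)->(1,3)
Step 4: p0:(4,3)->(4,2) | p1:escaped | p2:(1,3)->(1,2)
Step 5: p0:(4,2)->(4,1) | p1:escaped | p2:(1,2)->(1,1)

(4,1) ESCAPED (1,1)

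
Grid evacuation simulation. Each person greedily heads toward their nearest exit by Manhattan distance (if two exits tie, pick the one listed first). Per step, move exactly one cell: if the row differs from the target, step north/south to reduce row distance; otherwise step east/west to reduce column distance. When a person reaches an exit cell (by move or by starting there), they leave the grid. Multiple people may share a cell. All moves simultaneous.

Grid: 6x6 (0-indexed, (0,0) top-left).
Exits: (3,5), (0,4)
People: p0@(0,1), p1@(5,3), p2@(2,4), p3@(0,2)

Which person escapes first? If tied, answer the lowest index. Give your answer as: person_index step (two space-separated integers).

Step 1: p0:(0,1)->(0,2) | p1:(5,3)->(4,3) | p2:(2,4)->(3,4) | p3:(0,2)->(0,3)
Step 2: p0:(0,2)->(0,3) | p1:(4,3)->(3,3) | p2:(3,4)->(3,5)->EXIT | p3:(0,3)->(0,4)->EXIT
Step 3: p0:(0,3)->(0,4)->EXIT | p1:(3,3)->(3,4) | p2:escaped | p3:escaped
Step 4: p0:escaped | p1:(3,4)->(3,5)->EXIT | p2:escaped | p3:escaped
Exit steps: [3, 4, 2, 2]
First to escape: p2 at step 2

Answer: 2 2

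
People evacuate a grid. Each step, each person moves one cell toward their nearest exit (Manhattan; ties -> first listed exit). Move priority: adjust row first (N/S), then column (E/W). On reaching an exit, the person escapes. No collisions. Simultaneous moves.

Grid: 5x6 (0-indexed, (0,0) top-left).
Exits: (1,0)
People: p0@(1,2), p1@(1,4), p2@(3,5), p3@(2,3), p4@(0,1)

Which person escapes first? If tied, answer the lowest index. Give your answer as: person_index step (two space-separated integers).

Step 1: p0:(1,2)->(1,1) | p1:(1,4)->(1,3) | p2:(3,5)->(2,5) | p3:(2,3)->(1,3) | p4:(0,1)->(1,1)
Step 2: p0:(1,1)->(1,0)->EXIT | p1:(1,3)->(1,2) | p2:(2,5)->(1,5) | p3:(1,3)->(1,2) | p4:(1,1)->(1,0)->EXIT
Step 3: p0:escaped | p1:(1,2)->(1,1) | p2:(1,5)->(1,4) | p3:(1,2)->(1,1) | p4:escaped
Step 4: p0:escaped | p1:(1,1)->(1,0)->EXIT | p2:(1,4)->(1,3) | p3:(1,1)->(1,0)->EXIT | p4:escaped
Step 5: p0:escaped | p1:escaped | p2:(1,3)->(1,2) | p3:escaped | p4:escaped
Step 6: p0:escaped | p1:escaped | p2:(1,2)->(1,1) | p3:escaped | p4:escaped
Step 7: p0:escaped | p1:escaped | p2:(1,1)->(1,0)->EXIT | p3:escaped | p4:escaped
Exit steps: [2, 4, 7, 4, 2]
First to escape: p0 at step 2

Answer: 0 2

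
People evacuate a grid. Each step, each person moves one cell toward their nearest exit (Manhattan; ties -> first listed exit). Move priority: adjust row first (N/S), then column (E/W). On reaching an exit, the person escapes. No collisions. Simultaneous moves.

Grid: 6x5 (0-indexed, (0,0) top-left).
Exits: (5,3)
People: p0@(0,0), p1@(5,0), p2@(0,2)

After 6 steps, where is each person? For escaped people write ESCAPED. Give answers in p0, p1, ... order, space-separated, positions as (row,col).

Step 1: p0:(0,0)->(1,0) | p1:(5,0)->(5,1) | p2:(0,2)->(1,2)
Step 2: p0:(1,0)->(2,0) | p1:(5,1)->(5,2) | p2:(1,2)->(2,2)
Step 3: p0:(2,0)->(3,0) | p1:(5,2)->(5,3)->EXIT | p2:(2,2)->(3,2)
Step 4: p0:(3,0)->(4,0) | p1:escaped | p2:(3,2)->(4,2)
Step 5: p0:(4,0)->(5,0) | p1:escaped | p2:(4,2)->(5,2)
Step 6: p0:(5,0)->(5,1) | p1:escaped | p2:(5,2)->(5,3)->EXIT

(5,1) ESCAPED ESCAPED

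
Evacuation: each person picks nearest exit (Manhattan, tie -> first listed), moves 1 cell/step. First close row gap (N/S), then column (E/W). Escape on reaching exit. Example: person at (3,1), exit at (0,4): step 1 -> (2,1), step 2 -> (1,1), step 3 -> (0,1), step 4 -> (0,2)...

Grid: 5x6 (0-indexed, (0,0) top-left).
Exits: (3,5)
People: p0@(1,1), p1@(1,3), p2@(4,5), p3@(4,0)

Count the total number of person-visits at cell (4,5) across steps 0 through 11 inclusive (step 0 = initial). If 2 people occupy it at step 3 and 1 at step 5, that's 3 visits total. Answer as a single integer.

Answer: 1

Derivation:
Step 0: p0@(1,1) p1@(1,3) p2@(4,5) p3@(4,0) -> at (4,5): 1 [p2], cum=1
Step 1: p0@(2,1) p1@(2,3) p2@ESC p3@(3,0) -> at (4,5): 0 [-], cum=1
Step 2: p0@(3,1) p1@(3,3) p2@ESC p3@(3,1) -> at (4,5): 0 [-], cum=1
Step 3: p0@(3,2) p1@(3,4) p2@ESC p3@(3,2) -> at (4,5): 0 [-], cum=1
Step 4: p0@(3,3) p1@ESC p2@ESC p3@(3,3) -> at (4,5): 0 [-], cum=1
Step 5: p0@(3,4) p1@ESC p2@ESC p3@(3,4) -> at (4,5): 0 [-], cum=1
Step 6: p0@ESC p1@ESC p2@ESC p3@ESC -> at (4,5): 0 [-], cum=1
Total visits = 1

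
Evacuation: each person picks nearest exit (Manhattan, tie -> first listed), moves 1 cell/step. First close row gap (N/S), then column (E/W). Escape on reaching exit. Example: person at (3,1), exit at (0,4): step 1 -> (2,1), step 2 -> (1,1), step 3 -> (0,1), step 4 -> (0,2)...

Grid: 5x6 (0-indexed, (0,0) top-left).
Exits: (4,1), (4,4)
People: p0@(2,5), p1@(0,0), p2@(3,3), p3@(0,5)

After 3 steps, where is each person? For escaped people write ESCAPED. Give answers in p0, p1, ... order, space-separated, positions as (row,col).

Step 1: p0:(2,5)->(3,5) | p1:(0,0)->(1,0) | p2:(3,3)->(4,3) | p3:(0,5)->(1,5)
Step 2: p0:(3,5)->(4,5) | p1:(1,0)->(2,0) | p2:(4,3)->(4,4)->EXIT | p3:(1,5)->(2,5)
Step 3: p0:(4,5)->(4,4)->EXIT | p1:(2,0)->(3,0) | p2:escaped | p3:(2,5)->(3,5)

ESCAPED (3,0) ESCAPED (3,5)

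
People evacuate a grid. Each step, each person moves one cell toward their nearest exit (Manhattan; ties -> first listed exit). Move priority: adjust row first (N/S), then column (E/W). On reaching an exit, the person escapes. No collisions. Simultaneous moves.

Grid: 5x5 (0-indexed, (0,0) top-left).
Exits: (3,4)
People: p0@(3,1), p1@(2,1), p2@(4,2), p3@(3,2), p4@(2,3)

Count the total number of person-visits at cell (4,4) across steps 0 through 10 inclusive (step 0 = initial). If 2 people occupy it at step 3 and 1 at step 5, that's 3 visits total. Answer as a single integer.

Answer: 0

Derivation:
Step 0: p0@(3,1) p1@(2,1) p2@(4,2) p3@(3,2) p4@(2,3) -> at (4,4): 0 [-], cum=0
Step 1: p0@(3,2) p1@(3,1) p2@(3,2) p3@(3,3) p4@(3,3) -> at (4,4): 0 [-], cum=0
Step 2: p0@(3,3) p1@(3,2) p2@(3,3) p3@ESC p4@ESC -> at (4,4): 0 [-], cum=0
Step 3: p0@ESC p1@(3,3) p2@ESC p3@ESC p4@ESC -> at (4,4): 0 [-], cum=0
Step 4: p0@ESC p1@ESC p2@ESC p3@ESC p4@ESC -> at (4,4): 0 [-], cum=0
Total visits = 0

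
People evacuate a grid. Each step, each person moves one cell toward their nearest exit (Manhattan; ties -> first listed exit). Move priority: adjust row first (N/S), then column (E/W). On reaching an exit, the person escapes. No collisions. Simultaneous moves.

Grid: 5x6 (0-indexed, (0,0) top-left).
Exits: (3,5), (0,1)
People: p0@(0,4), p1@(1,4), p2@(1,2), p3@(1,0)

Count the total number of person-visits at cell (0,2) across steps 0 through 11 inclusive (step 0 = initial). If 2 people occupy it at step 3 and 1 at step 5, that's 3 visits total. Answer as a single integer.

Answer: 2

Derivation:
Step 0: p0@(0,4) p1@(1,4) p2@(1,2) p3@(1,0) -> at (0,2): 0 [-], cum=0
Step 1: p0@(0,3) p1@(2,4) p2@(0,2) p3@(0,0) -> at (0,2): 1 [p2], cum=1
Step 2: p0@(0,2) p1@(3,4) p2@ESC p3@ESC -> at (0,2): 1 [p0], cum=2
Step 3: p0@ESC p1@ESC p2@ESC p3@ESC -> at (0,2): 0 [-], cum=2
Total visits = 2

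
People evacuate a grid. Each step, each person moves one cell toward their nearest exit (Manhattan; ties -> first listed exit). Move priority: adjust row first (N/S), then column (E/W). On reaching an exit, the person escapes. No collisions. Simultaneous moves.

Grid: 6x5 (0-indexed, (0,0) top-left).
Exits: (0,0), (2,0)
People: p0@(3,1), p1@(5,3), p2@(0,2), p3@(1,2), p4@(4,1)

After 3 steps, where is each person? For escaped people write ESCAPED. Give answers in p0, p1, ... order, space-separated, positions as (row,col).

Step 1: p0:(3,1)->(2,1) | p1:(5,3)->(4,3) | p2:(0,2)->(0,1) | p3:(1,2)->(0,2) | p4:(4,1)->(3,1)
Step 2: p0:(2,1)->(2,0)->EXIT | p1:(4,3)->(3,3) | p2:(0,1)->(0,0)->EXIT | p3:(0,2)->(0,1) | p4:(3,1)->(2,1)
Step 3: p0:escaped | p1:(3,3)->(2,3) | p2:escaped | p3:(0,1)->(0,0)->EXIT | p4:(2,1)->(2,0)->EXIT

ESCAPED (2,3) ESCAPED ESCAPED ESCAPED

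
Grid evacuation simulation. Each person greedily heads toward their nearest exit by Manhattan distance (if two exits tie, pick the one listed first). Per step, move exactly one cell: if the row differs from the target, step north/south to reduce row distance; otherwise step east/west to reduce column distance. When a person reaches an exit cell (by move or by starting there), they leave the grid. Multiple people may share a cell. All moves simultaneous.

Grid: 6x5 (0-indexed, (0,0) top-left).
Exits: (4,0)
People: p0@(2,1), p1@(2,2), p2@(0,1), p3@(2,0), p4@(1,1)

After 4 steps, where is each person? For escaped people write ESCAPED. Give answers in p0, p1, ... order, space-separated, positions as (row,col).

Step 1: p0:(2,1)->(3,1) | p1:(2,2)->(3,2) | p2:(0,1)->(1,1) | p3:(2,0)->(3,0) | p4:(1,1)->(2,1)
Step 2: p0:(3,1)->(4,1) | p1:(3,2)->(4,2) | p2:(1,1)->(2,1) | p3:(3,0)->(4,0)->EXIT | p4:(2,1)->(3,1)
Step 3: p0:(4,1)->(4,0)->EXIT | p1:(4,2)->(4,1) | p2:(2,1)->(3,1) | p3:escaped | p4:(3,1)->(4,1)
Step 4: p0:escaped | p1:(4,1)->(4,0)->EXIT | p2:(3,1)->(4,1) | p3:escaped | p4:(4,1)->(4,0)->EXIT

ESCAPED ESCAPED (4,1) ESCAPED ESCAPED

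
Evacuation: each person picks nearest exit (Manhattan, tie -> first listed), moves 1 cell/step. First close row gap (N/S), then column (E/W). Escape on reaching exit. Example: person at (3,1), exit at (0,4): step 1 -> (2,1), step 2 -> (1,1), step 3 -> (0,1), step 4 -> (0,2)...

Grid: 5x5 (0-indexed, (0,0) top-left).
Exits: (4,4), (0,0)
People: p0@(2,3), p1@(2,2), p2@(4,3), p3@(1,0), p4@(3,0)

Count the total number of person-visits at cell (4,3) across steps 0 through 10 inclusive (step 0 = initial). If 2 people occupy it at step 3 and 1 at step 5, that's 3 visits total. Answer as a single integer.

Answer: 3

Derivation:
Step 0: p0@(2,3) p1@(2,2) p2@(4,3) p3@(1,0) p4@(3,0) -> at (4,3): 1 [p2], cum=1
Step 1: p0@(3,3) p1@(3,2) p2@ESC p3@ESC p4@(2,0) -> at (4,3): 0 [-], cum=1
Step 2: p0@(4,3) p1@(4,2) p2@ESC p3@ESC p4@(1,0) -> at (4,3): 1 [p0], cum=2
Step 3: p0@ESC p1@(4,3) p2@ESC p3@ESC p4@ESC -> at (4,3): 1 [p1], cum=3
Step 4: p0@ESC p1@ESC p2@ESC p3@ESC p4@ESC -> at (4,3): 0 [-], cum=3
Total visits = 3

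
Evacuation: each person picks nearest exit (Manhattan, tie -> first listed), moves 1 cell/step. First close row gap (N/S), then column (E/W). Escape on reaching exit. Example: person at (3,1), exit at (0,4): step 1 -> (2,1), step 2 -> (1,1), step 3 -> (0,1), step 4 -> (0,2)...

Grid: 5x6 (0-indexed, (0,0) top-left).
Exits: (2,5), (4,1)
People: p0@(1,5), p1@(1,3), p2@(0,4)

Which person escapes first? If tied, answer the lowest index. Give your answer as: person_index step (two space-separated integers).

Step 1: p0:(1,5)->(2,5)->EXIT | p1:(1,3)->(2,3) | p2:(0,4)->(1,4)
Step 2: p0:escaped | p1:(2,3)->(2,4) | p2:(1,4)->(2,4)
Step 3: p0:escaped | p1:(2,4)->(2,5)->EXIT | p2:(2,4)->(2,5)->EXIT
Exit steps: [1, 3, 3]
First to escape: p0 at step 1

Answer: 0 1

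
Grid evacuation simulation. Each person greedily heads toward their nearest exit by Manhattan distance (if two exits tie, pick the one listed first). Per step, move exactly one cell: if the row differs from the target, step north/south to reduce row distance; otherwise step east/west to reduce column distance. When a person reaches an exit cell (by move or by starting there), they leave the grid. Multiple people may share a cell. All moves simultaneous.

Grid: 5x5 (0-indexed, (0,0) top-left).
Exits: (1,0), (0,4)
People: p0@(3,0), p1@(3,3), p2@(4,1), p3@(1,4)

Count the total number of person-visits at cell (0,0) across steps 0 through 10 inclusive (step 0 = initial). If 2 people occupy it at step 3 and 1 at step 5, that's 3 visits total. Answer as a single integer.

Answer: 0

Derivation:
Step 0: p0@(3,0) p1@(3,3) p2@(4,1) p3@(1,4) -> at (0,0): 0 [-], cum=0
Step 1: p0@(2,0) p1@(2,3) p2@(3,1) p3@ESC -> at (0,0): 0 [-], cum=0
Step 2: p0@ESC p1@(1,3) p2@(2,1) p3@ESC -> at (0,0): 0 [-], cum=0
Step 3: p0@ESC p1@(0,3) p2@(1,1) p3@ESC -> at (0,0): 0 [-], cum=0
Step 4: p0@ESC p1@ESC p2@ESC p3@ESC -> at (0,0): 0 [-], cum=0
Total visits = 0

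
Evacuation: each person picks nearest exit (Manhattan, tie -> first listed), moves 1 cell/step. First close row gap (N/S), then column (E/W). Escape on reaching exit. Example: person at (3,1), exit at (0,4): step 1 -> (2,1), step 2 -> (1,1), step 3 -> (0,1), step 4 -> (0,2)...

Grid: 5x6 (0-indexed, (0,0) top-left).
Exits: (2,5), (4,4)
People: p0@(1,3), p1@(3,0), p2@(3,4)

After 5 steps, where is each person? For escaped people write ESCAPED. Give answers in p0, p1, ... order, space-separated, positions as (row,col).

Step 1: p0:(1,3)->(2,3) | p1:(3,0)->(4,0) | p2:(3,4)->(4,4)->EXIT
Step 2: p0:(2,3)->(2,4) | p1:(4,0)->(4,1) | p2:escaped
Step 3: p0:(2,4)->(2,5)->EXIT | p1:(4,1)->(4,2) | p2:escaped
Step 4: p0:escaped | p1:(4,2)->(4,3) | p2:escaped
Step 5: p0:escaped | p1:(4,3)->(4,4)->EXIT | p2:escaped

ESCAPED ESCAPED ESCAPED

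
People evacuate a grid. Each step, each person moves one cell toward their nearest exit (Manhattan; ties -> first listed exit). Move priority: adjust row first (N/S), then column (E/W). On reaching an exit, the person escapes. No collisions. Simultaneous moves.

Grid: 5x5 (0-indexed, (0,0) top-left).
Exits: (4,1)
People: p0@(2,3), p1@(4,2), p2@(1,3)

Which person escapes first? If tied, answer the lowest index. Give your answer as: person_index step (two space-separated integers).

Answer: 1 1

Derivation:
Step 1: p0:(2,3)->(3,3) | p1:(4,2)->(4,1)->EXIT | p2:(1,3)->(2,3)
Step 2: p0:(3,3)->(4,3) | p1:escaped | p2:(2,3)->(3,3)
Step 3: p0:(4,3)->(4,2) | p1:escaped | p2:(3,3)->(4,3)
Step 4: p0:(4,2)->(4,1)->EXIT | p1:escaped | p2:(4,3)->(4,2)
Step 5: p0:escaped | p1:escaped | p2:(4,2)->(4,1)->EXIT
Exit steps: [4, 1, 5]
First to escape: p1 at step 1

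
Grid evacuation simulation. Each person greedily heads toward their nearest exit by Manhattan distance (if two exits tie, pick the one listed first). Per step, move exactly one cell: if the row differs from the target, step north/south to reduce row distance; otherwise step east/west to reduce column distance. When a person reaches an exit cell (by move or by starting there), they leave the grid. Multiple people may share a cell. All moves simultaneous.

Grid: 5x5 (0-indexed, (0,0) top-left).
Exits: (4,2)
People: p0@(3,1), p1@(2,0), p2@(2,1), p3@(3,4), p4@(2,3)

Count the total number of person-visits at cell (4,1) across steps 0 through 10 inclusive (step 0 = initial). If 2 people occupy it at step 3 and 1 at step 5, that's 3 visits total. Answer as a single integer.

Step 0: p0@(3,1) p1@(2,0) p2@(2,1) p3@(3,4) p4@(2,3) -> at (4,1): 0 [-], cum=0
Step 1: p0@(4,1) p1@(3,0) p2@(3,1) p3@(4,4) p4@(3,3) -> at (4,1): 1 [p0], cum=1
Step 2: p0@ESC p1@(4,0) p2@(4,1) p3@(4,3) p4@(4,3) -> at (4,1): 1 [p2], cum=2
Step 3: p0@ESC p1@(4,1) p2@ESC p3@ESC p4@ESC -> at (4,1): 1 [p1], cum=3
Step 4: p0@ESC p1@ESC p2@ESC p3@ESC p4@ESC -> at (4,1): 0 [-], cum=3
Total visits = 3

Answer: 3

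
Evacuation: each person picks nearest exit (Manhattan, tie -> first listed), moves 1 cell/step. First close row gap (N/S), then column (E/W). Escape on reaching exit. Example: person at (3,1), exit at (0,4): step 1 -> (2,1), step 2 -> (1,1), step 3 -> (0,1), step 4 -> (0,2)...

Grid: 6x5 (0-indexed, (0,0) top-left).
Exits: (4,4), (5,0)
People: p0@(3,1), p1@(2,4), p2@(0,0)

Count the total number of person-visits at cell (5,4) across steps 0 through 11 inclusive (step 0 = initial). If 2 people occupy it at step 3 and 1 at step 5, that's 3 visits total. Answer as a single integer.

Step 0: p0@(3,1) p1@(2,4) p2@(0,0) -> at (5,4): 0 [-], cum=0
Step 1: p0@(4,1) p1@(3,4) p2@(1,0) -> at (5,4): 0 [-], cum=0
Step 2: p0@(5,1) p1@ESC p2@(2,0) -> at (5,4): 0 [-], cum=0
Step 3: p0@ESC p1@ESC p2@(3,0) -> at (5,4): 0 [-], cum=0
Step 4: p0@ESC p1@ESC p2@(4,0) -> at (5,4): 0 [-], cum=0
Step 5: p0@ESC p1@ESC p2@ESC -> at (5,4): 0 [-], cum=0
Total visits = 0

Answer: 0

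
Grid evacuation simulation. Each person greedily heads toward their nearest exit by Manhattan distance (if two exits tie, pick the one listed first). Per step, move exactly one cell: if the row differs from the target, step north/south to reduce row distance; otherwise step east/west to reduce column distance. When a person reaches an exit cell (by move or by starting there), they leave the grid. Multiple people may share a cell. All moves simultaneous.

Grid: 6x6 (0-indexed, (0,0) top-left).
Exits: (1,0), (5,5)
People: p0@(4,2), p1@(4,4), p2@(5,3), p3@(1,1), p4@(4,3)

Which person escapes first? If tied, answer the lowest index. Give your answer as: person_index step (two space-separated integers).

Step 1: p0:(4,2)->(5,2) | p1:(4,4)->(5,4) | p2:(5,3)->(5,4) | p3:(1,1)->(1,0)->EXIT | p4:(4,3)->(5,3)
Step 2: p0:(5,2)->(5,3) | p1:(5,4)->(5,5)->EXIT | p2:(5,4)->(5,5)->EXIT | p3:escaped | p4:(5,3)->(5,4)
Step 3: p0:(5,3)->(5,4) | p1:escaped | p2:escaped | p3:escaped | p4:(5,4)->(5,5)->EXIT
Step 4: p0:(5,4)->(5,5)->EXIT | p1:escaped | p2:escaped | p3:escaped | p4:escaped
Exit steps: [4, 2, 2, 1, 3]
First to escape: p3 at step 1

Answer: 3 1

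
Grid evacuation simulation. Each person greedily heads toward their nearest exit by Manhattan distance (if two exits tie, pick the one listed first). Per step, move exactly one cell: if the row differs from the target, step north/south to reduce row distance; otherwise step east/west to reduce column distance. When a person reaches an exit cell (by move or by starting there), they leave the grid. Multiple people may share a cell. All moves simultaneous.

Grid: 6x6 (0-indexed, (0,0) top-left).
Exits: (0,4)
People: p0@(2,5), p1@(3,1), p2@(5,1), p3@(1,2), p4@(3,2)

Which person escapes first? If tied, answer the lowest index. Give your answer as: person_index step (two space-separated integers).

Answer: 0 3

Derivation:
Step 1: p0:(2,5)->(1,5) | p1:(3,1)->(2,1) | p2:(5,1)->(4,1) | p3:(1,2)->(0,2) | p4:(3,2)->(2,2)
Step 2: p0:(1,5)->(0,5) | p1:(2,1)->(1,1) | p2:(4,1)->(3,1) | p3:(0,2)->(0,3) | p4:(2,2)->(1,2)
Step 3: p0:(0,5)->(0,4)->EXIT | p1:(1,1)->(0,1) | p2:(3,1)->(2,1) | p3:(0,3)->(0,4)->EXIT | p4:(1,2)->(0,2)
Step 4: p0:escaped | p1:(0,1)->(0,2) | p2:(2,1)->(1,1) | p3:escaped | p4:(0,2)->(0,3)
Step 5: p0:escaped | p1:(0,2)->(0,3) | p2:(1,1)->(0,1) | p3:escaped | p4:(0,3)->(0,4)->EXIT
Step 6: p0:escaped | p1:(0,3)->(0,4)->EXIT | p2:(0,1)->(0,2) | p3:escaped | p4:escaped
Step 7: p0:escaped | p1:escaped | p2:(0,2)->(0,3) | p3:escaped | p4:escaped
Step 8: p0:escaped | p1:escaped | p2:(0,3)->(0,4)->EXIT | p3:escaped | p4:escaped
Exit steps: [3, 6, 8, 3, 5]
First to escape: p0 at step 3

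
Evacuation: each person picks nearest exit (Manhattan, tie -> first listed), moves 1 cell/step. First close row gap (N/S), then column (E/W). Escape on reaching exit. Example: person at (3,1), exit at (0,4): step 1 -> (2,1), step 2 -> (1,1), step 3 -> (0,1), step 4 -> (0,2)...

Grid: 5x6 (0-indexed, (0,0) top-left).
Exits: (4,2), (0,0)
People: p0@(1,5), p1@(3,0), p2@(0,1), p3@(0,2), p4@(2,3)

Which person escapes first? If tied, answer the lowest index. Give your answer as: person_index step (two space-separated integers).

Answer: 2 1

Derivation:
Step 1: p0:(1,5)->(2,5) | p1:(3,0)->(4,0) | p2:(0,1)->(0,0)->EXIT | p3:(0,2)->(0,1) | p4:(2,3)->(3,3)
Step 2: p0:(2,5)->(3,5) | p1:(4,0)->(4,1) | p2:escaped | p3:(0,1)->(0,0)->EXIT | p4:(3,3)->(4,3)
Step 3: p0:(3,5)->(4,5) | p1:(4,1)->(4,2)->EXIT | p2:escaped | p3:escaped | p4:(4,3)->(4,2)->EXIT
Step 4: p0:(4,5)->(4,4) | p1:escaped | p2:escaped | p3:escaped | p4:escaped
Step 5: p0:(4,4)->(4,3) | p1:escaped | p2:escaped | p3:escaped | p4:escaped
Step 6: p0:(4,3)->(4,2)->EXIT | p1:escaped | p2:escaped | p3:escaped | p4:escaped
Exit steps: [6, 3, 1, 2, 3]
First to escape: p2 at step 1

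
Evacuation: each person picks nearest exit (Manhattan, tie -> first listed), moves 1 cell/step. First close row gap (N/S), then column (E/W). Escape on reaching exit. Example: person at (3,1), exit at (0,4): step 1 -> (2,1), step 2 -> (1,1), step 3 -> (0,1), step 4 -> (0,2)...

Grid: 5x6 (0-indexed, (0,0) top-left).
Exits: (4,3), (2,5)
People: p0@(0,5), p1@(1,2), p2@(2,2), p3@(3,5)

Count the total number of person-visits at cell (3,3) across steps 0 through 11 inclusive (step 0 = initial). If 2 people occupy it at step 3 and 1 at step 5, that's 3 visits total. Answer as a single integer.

Step 0: p0@(0,5) p1@(1,2) p2@(2,2) p3@(3,5) -> at (3,3): 0 [-], cum=0
Step 1: p0@(1,5) p1@(2,2) p2@(3,2) p3@ESC -> at (3,3): 0 [-], cum=0
Step 2: p0@ESC p1@(3,2) p2@(4,2) p3@ESC -> at (3,3): 0 [-], cum=0
Step 3: p0@ESC p1@(4,2) p2@ESC p3@ESC -> at (3,3): 0 [-], cum=0
Step 4: p0@ESC p1@ESC p2@ESC p3@ESC -> at (3,3): 0 [-], cum=0
Total visits = 0

Answer: 0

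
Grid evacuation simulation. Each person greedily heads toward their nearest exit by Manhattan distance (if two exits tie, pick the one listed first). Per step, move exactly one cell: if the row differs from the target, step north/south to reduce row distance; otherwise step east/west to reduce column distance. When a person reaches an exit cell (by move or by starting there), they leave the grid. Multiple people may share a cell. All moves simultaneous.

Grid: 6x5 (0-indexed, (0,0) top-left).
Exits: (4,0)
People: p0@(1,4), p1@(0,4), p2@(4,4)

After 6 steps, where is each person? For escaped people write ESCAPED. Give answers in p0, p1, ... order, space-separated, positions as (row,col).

Step 1: p0:(1,4)->(2,4) | p1:(0,4)->(1,4) | p2:(4,4)->(4,3)
Step 2: p0:(2,4)->(3,4) | p1:(1,4)->(2,4) | p2:(4,3)->(4,2)
Step 3: p0:(3,4)->(4,4) | p1:(2,4)->(3,4) | p2:(4,2)->(4,1)
Step 4: p0:(4,4)->(4,3) | p1:(3,4)->(4,4) | p2:(4,1)->(4,0)->EXIT
Step 5: p0:(4,3)->(4,2) | p1:(4,4)->(4,3) | p2:escaped
Step 6: p0:(4,2)->(4,1) | p1:(4,3)->(4,2) | p2:escaped

(4,1) (4,2) ESCAPED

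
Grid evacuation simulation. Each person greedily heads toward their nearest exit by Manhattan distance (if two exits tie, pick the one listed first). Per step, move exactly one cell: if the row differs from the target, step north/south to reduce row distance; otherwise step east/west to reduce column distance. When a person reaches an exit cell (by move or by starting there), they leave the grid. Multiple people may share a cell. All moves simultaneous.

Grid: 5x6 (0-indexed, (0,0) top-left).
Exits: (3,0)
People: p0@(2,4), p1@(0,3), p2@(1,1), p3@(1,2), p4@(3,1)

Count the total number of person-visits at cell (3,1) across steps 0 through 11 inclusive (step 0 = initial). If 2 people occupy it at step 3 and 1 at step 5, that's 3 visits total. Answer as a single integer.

Step 0: p0@(2,4) p1@(0,3) p2@(1,1) p3@(1,2) p4@(3,1) -> at (3,1): 1 [p4], cum=1
Step 1: p0@(3,4) p1@(1,3) p2@(2,1) p3@(2,2) p4@ESC -> at (3,1): 0 [-], cum=1
Step 2: p0@(3,3) p1@(2,3) p2@(3,1) p3@(3,2) p4@ESC -> at (3,1): 1 [p2], cum=2
Step 3: p0@(3,2) p1@(3,3) p2@ESC p3@(3,1) p4@ESC -> at (3,1): 1 [p3], cum=3
Step 4: p0@(3,1) p1@(3,2) p2@ESC p3@ESC p4@ESC -> at (3,1): 1 [p0], cum=4
Step 5: p0@ESC p1@(3,1) p2@ESC p3@ESC p4@ESC -> at (3,1): 1 [p1], cum=5
Step 6: p0@ESC p1@ESC p2@ESC p3@ESC p4@ESC -> at (3,1): 0 [-], cum=5
Total visits = 5

Answer: 5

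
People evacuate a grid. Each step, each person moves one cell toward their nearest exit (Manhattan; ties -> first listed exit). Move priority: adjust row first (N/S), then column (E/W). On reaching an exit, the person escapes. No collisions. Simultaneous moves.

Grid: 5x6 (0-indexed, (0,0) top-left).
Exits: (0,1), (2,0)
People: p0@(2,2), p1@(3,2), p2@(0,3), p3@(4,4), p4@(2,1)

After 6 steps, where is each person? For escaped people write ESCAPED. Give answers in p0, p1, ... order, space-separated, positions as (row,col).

Step 1: p0:(2,2)->(2,1) | p1:(3,2)->(2,2) | p2:(0,3)->(0,2) | p3:(4,4)->(3,4) | p4:(2,1)->(2,0)->EXIT
Step 2: p0:(2,1)->(2,0)->EXIT | p1:(2,2)->(2,1) | p2:(0,2)->(0,1)->EXIT | p3:(3,4)->(2,4) | p4:escaped
Step 3: p0:escaped | p1:(2,1)->(2,0)->EXIT | p2:escaped | p3:(2,4)->(2,3) | p4:escaped
Step 4: p0:escaped | p1:escaped | p2:escaped | p3:(2,3)->(2,2) | p4:escaped
Step 5: p0:escaped | p1:escaped | p2:escaped | p3:(2,2)->(2,1) | p4:escaped
Step 6: p0:escaped | p1:escaped | p2:escaped | p3:(2,1)->(2,0)->EXIT | p4:escaped

ESCAPED ESCAPED ESCAPED ESCAPED ESCAPED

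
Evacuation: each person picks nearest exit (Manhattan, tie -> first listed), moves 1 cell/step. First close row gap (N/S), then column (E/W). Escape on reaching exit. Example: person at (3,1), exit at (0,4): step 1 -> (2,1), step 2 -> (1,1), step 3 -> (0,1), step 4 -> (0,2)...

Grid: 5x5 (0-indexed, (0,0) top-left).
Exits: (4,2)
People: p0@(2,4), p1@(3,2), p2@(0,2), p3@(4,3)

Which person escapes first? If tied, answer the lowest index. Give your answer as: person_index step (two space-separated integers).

Answer: 1 1

Derivation:
Step 1: p0:(2,4)->(3,4) | p1:(3,2)->(4,2)->EXIT | p2:(0,2)->(1,2) | p3:(4,3)->(4,2)->EXIT
Step 2: p0:(3,4)->(4,4) | p1:escaped | p2:(1,2)->(2,2) | p3:escaped
Step 3: p0:(4,4)->(4,3) | p1:escaped | p2:(2,2)->(3,2) | p3:escaped
Step 4: p0:(4,3)->(4,2)->EXIT | p1:escaped | p2:(3,2)->(4,2)->EXIT | p3:escaped
Exit steps: [4, 1, 4, 1]
First to escape: p1 at step 1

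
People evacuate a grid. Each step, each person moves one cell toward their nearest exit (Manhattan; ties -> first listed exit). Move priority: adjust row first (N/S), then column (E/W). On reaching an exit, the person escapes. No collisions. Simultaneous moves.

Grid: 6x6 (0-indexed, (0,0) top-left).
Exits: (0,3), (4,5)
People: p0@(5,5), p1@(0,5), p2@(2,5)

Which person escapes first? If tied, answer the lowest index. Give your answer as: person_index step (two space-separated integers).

Answer: 0 1

Derivation:
Step 1: p0:(5,5)->(4,5)->EXIT | p1:(0,5)->(0,4) | p2:(2,5)->(3,5)
Step 2: p0:escaped | p1:(0,4)->(0,3)->EXIT | p2:(3,5)->(4,5)->EXIT
Exit steps: [1, 2, 2]
First to escape: p0 at step 1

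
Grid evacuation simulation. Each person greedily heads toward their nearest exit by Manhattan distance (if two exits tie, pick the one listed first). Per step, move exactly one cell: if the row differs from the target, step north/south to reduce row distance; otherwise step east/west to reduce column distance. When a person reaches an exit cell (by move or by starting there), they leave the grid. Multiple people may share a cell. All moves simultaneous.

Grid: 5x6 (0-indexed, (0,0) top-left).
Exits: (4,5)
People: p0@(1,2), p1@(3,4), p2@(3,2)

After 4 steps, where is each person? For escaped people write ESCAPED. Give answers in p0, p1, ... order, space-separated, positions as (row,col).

Step 1: p0:(1,2)->(2,2) | p1:(3,4)->(4,4) | p2:(3,2)->(4,2)
Step 2: p0:(2,2)->(3,2) | p1:(4,4)->(4,5)->EXIT | p2:(4,2)->(4,3)
Step 3: p0:(3,2)->(4,2) | p1:escaped | p2:(4,3)->(4,4)
Step 4: p0:(4,2)->(4,3) | p1:escaped | p2:(4,4)->(4,5)->EXIT

(4,3) ESCAPED ESCAPED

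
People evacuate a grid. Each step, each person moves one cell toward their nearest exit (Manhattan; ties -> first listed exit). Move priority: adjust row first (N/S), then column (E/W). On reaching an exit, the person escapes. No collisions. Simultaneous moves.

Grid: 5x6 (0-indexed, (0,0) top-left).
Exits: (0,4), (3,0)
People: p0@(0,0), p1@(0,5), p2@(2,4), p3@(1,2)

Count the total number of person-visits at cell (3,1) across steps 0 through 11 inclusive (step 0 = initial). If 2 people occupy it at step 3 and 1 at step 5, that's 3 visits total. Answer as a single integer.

Answer: 0

Derivation:
Step 0: p0@(0,0) p1@(0,5) p2@(2,4) p3@(1,2) -> at (3,1): 0 [-], cum=0
Step 1: p0@(1,0) p1@ESC p2@(1,4) p3@(0,2) -> at (3,1): 0 [-], cum=0
Step 2: p0@(2,0) p1@ESC p2@ESC p3@(0,3) -> at (3,1): 0 [-], cum=0
Step 3: p0@ESC p1@ESC p2@ESC p3@ESC -> at (3,1): 0 [-], cum=0
Total visits = 0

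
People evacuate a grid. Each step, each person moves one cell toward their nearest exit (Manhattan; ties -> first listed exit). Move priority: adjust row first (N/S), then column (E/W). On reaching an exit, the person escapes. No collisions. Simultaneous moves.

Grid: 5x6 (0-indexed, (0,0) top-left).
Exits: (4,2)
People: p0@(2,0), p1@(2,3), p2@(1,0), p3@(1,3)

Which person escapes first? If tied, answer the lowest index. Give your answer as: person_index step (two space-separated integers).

Step 1: p0:(2,0)->(3,0) | p1:(2,3)->(3,3) | p2:(1,0)->(2,0) | p3:(1,3)->(2,3)
Step 2: p0:(3,0)->(4,0) | p1:(3,3)->(4,3) | p2:(2,0)->(3,0) | p3:(2,3)->(3,3)
Step 3: p0:(4,0)->(4,1) | p1:(4,3)->(4,2)->EXIT | p2:(3,0)->(4,0) | p3:(3,3)->(4,3)
Step 4: p0:(4,1)->(4,2)->EXIT | p1:escaped | p2:(4,0)->(4,1) | p3:(4,3)->(4,2)->EXIT
Step 5: p0:escaped | p1:escaped | p2:(4,1)->(4,2)->EXIT | p3:escaped
Exit steps: [4, 3, 5, 4]
First to escape: p1 at step 3

Answer: 1 3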